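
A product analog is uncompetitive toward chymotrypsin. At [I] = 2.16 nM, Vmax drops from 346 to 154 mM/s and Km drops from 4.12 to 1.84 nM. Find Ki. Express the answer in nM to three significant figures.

Uncompetitive: Vmax,app = Vmax/α (and Km,app = Km/α) with α = 1 + [I]/Ki.
α = Vmax/Vmax,app = 346/154 = 2.247.
Since α = 1 + [I]/Ki, [I]/Ki = 2.247 − 1 = 1.247 and Ki = 2.16/1.247 = 1.73 nM.

1.73 nM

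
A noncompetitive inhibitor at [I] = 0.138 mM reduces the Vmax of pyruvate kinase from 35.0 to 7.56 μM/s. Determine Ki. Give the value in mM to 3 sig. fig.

Noncompetitive: Vmax,app = Vmax/α with α = 1 + [I]/Ki.
α = Vmax/Vmax,app = 35.0/7.56 = 4.630.
Since α = 1 + [I]/Ki, [I]/Ki = 4.630 − 1 = 3.630 and Ki = 0.138/3.630 = 0.0380 mM.

0.0380 mM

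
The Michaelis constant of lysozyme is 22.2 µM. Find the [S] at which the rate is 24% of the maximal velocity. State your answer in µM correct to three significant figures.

7.01 µM

v/Vmax = [S]/(Km+[S]) = 0.24, so [S] = Km·0.24/(1 − 0.24) = 22.2 × 0.3158.
[S] = 7.01 µM.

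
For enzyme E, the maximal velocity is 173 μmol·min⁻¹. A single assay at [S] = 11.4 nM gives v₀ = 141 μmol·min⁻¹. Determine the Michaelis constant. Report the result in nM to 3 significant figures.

From v = Vmax[S]/(Km+[S]), Km = [S](Vmax − v)/v.
Km = 11.4 × (173 − 141) / 141 = 364.8/141 = 2.59 nM.

2.59 nM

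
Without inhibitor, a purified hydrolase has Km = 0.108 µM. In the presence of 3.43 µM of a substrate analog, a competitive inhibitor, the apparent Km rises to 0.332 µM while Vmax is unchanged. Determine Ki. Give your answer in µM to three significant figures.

1.65 µM

Competitive: Km,app = α·Km with α = 1 + [I]/Ki.
α = Km,app/Km = 0.332/0.108 = 3.074.
Since α = 1 + [I]/Ki, [I]/Ki = 3.074 − 1 = 2.074 and Ki = 3.43/2.074 = 1.65 µM.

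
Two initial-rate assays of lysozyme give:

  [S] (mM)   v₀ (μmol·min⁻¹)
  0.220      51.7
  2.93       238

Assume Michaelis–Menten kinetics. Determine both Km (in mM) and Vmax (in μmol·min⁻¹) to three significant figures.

In reciprocal form, 1/v = (Km/Vmax)·(1/[S]) + 1/Vmax. The two points give (1/[S], 1/v) = (4.545, 0.01934) and (0.3413, 0.004202).
Slope = (0.01934 − 0.004202)/(4.545 − 0.3413) = 0.003601; intercept = 0.01934 − 0.003601×4.545 = 0.002973.
Vmax = 1/intercept = 336 μmol·min⁻¹; Km = slope × Vmax = 0.003601 × 336 = 1.21 mM.

Km = 1.21 mM; Vmax = 336 μmol·min⁻¹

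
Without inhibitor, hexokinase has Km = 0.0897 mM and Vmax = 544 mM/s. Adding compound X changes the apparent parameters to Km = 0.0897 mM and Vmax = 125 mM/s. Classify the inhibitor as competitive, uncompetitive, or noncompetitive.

Vmax decreases (544 → 125 mM/s) while Km is unchanged — pure noncompetitive inhibition.

noncompetitive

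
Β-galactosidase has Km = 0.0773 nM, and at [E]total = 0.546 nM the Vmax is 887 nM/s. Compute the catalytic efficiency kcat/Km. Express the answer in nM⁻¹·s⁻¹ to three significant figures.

kcat = Vmax/[E]total = 887/0.546 = 1620 s⁻¹.
kcat/Km = 1620/0.0773 = 21000 nM⁻¹·s⁻¹.

21000 nM⁻¹·s⁻¹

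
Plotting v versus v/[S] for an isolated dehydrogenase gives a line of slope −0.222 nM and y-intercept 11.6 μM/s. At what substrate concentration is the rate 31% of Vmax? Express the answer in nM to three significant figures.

The Eadie–Hofstee slope gives Km = 0.222 nM (slope = −Km).
v/Vmax = [S]/(Km+[S]) = 0.31 ⇒ [S] = Km·0.31/(1−0.31) = 0.222 × 0.4493 = 0.0997 nM.

0.0997 nM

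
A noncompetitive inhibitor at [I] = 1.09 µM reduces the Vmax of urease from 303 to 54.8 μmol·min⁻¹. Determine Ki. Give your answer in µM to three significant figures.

0.241 µM

Noncompetitive: Vmax,app = Vmax/α with α = 1 + [I]/Ki.
α = Vmax/Vmax,app = 303/54.8 = 5.529.
Ki = [I]/(α − 1) = 1.09/4.529 = 0.241 µM.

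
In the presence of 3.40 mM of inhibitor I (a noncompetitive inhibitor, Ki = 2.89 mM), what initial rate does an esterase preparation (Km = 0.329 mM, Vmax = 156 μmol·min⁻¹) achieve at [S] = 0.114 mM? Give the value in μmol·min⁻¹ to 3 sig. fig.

18.4 μmol·min⁻¹

α = 1 + [I]/Ki = 1 + 3.40/2.89 = 2.176.
For a noncompetitive inhibitor, Vmax is reduced to Vmax/α while Km is unchanged: Km,app = 0.329 mM, Vmax,app = 71.7 μmol·min⁻¹.
v = Vmax,app·[S]/(Km,app + [S]) = 71.7 × 0.114/(0.329 + 0.114) = 18.4 μmol·min⁻¹.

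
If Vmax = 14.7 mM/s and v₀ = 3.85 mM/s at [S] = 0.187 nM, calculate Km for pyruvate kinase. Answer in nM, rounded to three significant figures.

From v = Vmax[S]/(Km+[S]), Km = [S](Vmax − v)/v.
Km = 0.187 × (14.7 − 3.85) / 3.85 = 2.029/3.85 = 0.527 nM.

0.527 nM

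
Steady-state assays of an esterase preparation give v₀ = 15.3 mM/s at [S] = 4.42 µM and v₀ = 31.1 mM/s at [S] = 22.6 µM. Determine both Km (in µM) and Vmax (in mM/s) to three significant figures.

From v = Vmax[S]/(Km+[S]), each point gives Vmax = v(Km+[S])/[S].
Equating: 15.3(Km+4.42)/4.42 = 31.1(Km+22.6)/22.6.
3.462·Km + 15.3 = 1.376·Km + 31.1, so (3.462 − 1.376)·Km = 31.1 − 15.3.
Km = 15.80/2.085 = 7.58 µM; then Vmax = 15.3(7.58+4.42)/4.42 = 41.5 mM/s.

Km = 7.58 µM; Vmax = 41.5 mM/s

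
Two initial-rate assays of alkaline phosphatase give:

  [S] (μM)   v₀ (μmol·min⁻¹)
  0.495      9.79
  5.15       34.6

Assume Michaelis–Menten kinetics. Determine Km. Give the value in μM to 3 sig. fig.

In reciprocal form, 1/v = (Km/Vmax)·(1/[S]) + 1/Vmax. The two points give (1/[S], 1/v) = (2.020, 0.1021) and (0.1942, 0.02890).
Slope = (0.1021 − 0.02890)/(2.020 − 0.1942) = 0.04011; intercept = 0.1021 − 0.04011×2.020 = 0.02111.
Vmax = 1/intercept = 47.4 μmol·min⁻¹; Km = slope × Vmax = 0.04011 × 47.4 = 1.90 μM.

1.90 μM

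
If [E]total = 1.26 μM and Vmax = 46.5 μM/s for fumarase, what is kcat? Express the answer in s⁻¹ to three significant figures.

kcat = Vmax/[E]total = 46.5 μM/s / 1.26 μM = 36.9 s⁻¹.

36.9 s⁻¹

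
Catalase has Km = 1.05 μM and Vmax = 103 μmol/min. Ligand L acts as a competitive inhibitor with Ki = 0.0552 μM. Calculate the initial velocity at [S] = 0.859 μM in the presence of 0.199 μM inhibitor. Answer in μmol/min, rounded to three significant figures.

With α = 1 + [I]/Ki = 1 + 0.199/0.0552 = 4.605, the competitive rate law is v = Vmax[S] / (αKm + [S]).
v = 103×0.859 / (4.605×1.05 + 0.859) = 88.48/5.694 = 15.5 μmol/min.

15.5 μmol/min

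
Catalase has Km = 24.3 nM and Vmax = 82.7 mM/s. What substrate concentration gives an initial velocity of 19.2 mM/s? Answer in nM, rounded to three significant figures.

7.35 nM

Rearranging v = Vmax[S]/(Km+[S]) gives [S] = Km·v/(Vmax − v).
[S] = 24.3 × 19.2 / (82.7 − 19.2) = 466.6/63.50 = 7.35 nM.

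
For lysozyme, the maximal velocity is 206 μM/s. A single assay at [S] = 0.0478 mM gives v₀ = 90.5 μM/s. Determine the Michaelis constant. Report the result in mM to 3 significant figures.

0.0610 mM

From v = Vmax[S]/(Km+[S]), Km = [S](Vmax − v)/v.
Km = 0.0478 × (206 − 90.5) / 90.5 = 5.521/90.5 = 0.0610 mM.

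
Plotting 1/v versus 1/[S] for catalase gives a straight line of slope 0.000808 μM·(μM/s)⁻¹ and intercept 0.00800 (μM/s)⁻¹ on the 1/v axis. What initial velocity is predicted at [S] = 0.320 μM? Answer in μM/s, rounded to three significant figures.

95.0 μM/s

The y-intercept is 1/Vmax, so Vmax = 1/0.00800 = 125 μM/s.
The slope is Km/Vmax, so Km = 0.000808 × 125 = 0.101 μM.
Then v = 125 × 0.320/(0.101 + 0.320) = 95.0 μM/s.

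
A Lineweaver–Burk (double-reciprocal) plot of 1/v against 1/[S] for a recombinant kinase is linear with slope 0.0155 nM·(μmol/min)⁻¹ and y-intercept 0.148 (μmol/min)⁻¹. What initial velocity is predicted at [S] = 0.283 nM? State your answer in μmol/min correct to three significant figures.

The y-intercept is 1/Vmax, so Vmax = 1/0.148 = 6.76 μmol/min.
The slope is Km/Vmax, so Km = 0.0155 × 6.76 = 0.105 nM.
Then v = 6.76 × 0.283/(0.105 + 0.283) = 4.93 μmol/min.

4.93 μmol/min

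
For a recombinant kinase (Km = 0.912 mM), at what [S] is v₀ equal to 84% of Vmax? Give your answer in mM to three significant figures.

v/Vmax = [S]/(Km+[S]) = 0.84, so [S] = Km·0.84/(1 − 0.84) = 0.912 × 5.250.
[S] = 4.79 mM.

4.79 mM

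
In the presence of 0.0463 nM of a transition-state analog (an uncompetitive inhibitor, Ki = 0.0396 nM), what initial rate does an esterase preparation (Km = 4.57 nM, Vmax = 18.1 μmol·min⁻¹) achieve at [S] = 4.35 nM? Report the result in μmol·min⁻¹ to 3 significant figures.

5.62 μmol·min⁻¹

α = 1 + [I]/Ki = 1 + 0.0463/0.0396 = 2.169.
For an uncompetitive inhibitor, both parameters are divided by α, giving Vmax/α and Km/α: Km,app = 2.11 nM, Vmax,app = 8.34 μmol·min⁻¹.
v = Vmax,app·[S]/(Km,app + [S]) = 8.34 × 4.35/(2.11 + 4.35) = 5.62 μmol·min⁻¹.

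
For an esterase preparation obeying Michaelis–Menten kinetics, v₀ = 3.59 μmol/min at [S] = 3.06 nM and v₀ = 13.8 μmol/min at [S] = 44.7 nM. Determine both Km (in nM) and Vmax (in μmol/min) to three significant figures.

Km = 11.8 nM; Vmax = 17.4 μmol/min

In reciprocal form, 1/v = (Km/Vmax)·(1/[S]) + 1/Vmax. The two points give (1/[S], 1/v) = (0.3268, 0.2786) and (0.02237, 0.07246).
Slope = (0.2786 − 0.07246)/(0.3268 − 0.02237) = 0.6770; intercept = 0.2786 − 0.6770×0.3268 = 0.05732.
Vmax = 1/intercept = 17.4 μmol/min; Km = slope × Vmax = 0.6770 × 17.4 = 11.8 nM.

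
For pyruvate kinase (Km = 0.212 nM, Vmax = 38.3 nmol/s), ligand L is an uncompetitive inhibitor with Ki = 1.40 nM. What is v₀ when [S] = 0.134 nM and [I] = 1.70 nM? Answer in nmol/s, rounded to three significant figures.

10.1 nmol/s

With α = 1 + [I]/Ki = 1 + 1.70/1.40 = 2.214, the uncompetitive rate law is v = (Vmax/α)·[S] / (Km/α + [S]).
v = (38.3/2.214)×0.134 / (0.212/2.214 + 0.134) = 2.318/0.2297 = 10.1 nmol/s.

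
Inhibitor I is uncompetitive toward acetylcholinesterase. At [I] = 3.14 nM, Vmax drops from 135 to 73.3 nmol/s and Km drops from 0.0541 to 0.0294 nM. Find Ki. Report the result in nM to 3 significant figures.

Uncompetitive: Vmax,app = Vmax/α (and Km,app = Km/α) with α = 1 + [I]/Ki.
α = Vmax/Vmax,app = 135/73.3 = 1.842.
Ki = [I]/(α − 1) = 3.14/0.8417 = 3.73 nM.

3.73 nM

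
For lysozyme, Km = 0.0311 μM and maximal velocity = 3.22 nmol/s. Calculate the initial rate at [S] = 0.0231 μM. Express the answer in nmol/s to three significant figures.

1.37 nmol/s

v = Vmax·[S]/(Km + [S]) = 3.22 × 0.0231 / (0.0311 + 0.0231)
  = 0.07438 / 0.05420 = 1.37 nmol/s.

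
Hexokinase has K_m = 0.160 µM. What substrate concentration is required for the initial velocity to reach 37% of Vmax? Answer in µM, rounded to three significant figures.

v/Vmax = [S]/(Km+[S]) = 0.37, so [S] = Km·0.37/(1 − 0.37) = 0.160 × 0.5873.
[S] = 0.0940 µM.

0.0940 µM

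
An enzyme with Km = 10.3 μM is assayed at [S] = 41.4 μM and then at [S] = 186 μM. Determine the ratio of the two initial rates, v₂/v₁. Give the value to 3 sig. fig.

1.18

The fractional saturations are [S]/(Km+[S]) = 41.4/51.70 = 0.8008 and 186/196.3 = 0.9475.
v₂/v₁ is just their ratio: 0.9475/0.8008 = 1.18.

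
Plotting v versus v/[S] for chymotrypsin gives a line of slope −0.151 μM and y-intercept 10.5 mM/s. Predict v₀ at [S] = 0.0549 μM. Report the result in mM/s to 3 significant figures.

In the Eadie–Hofstee form v = Vmax − Km·(v/[S]), the slope is −Km and the intercept is Vmax, so Km = 0.151 μM and Vmax = 10.5 mM/s.
v = 10.5 × 0.0549/(0.151 + 0.0549) = 2.80 mM/s.

2.80 mM/s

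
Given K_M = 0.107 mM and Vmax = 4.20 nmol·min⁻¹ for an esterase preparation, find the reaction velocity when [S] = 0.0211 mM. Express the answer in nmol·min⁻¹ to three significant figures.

v = Vmax·[S]/(Km + [S]) = 4.20 × 0.0211 / (0.107 + 0.0211)
  = 0.08862 / 0.1281 = 0.692 nmol·min⁻¹.

0.692 nmol·min⁻¹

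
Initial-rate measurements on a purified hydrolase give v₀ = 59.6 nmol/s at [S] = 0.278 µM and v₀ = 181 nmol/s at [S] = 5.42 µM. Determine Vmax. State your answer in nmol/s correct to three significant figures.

203 nmol/s

From v = Vmax[S]/(Km+[S]), each point gives Vmax = v(Km+[S])/[S].
Equating: 59.6(Km+0.278)/0.278 = 181(Km+5.42)/5.42.
214.4·Km + 59.6 = 33.39·Km + 181, so (214.4 − 33.39)·Km = 181 − 59.6.
Km = 121.4/181.0 = 0.671 µM; then Vmax = 59.6(0.671+0.278)/0.278 = 203 nmol/s.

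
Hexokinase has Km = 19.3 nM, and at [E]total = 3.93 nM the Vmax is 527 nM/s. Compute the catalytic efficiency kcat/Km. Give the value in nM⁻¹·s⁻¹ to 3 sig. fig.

6.95 nM⁻¹·s⁻¹

kcat = Vmax/[E]total = 527/3.93 = 134 s⁻¹.
kcat/Km = 134/19.3 = 6.95 nM⁻¹·s⁻¹.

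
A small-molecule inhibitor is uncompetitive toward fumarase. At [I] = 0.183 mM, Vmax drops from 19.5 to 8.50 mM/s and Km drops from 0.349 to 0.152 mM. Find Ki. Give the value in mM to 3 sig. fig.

0.141 mM

Uncompetitive: Vmax,app = Vmax/α (and Km,app = Km/α) with α = 1 + [I]/Ki.
α = Vmax/Vmax,app = 19.5/8.50 = 2.294.
Ki = [I]/(α − 1) = 0.183/1.294 = 0.141 mM.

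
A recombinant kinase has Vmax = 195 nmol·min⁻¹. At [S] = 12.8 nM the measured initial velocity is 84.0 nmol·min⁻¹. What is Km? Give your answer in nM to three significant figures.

16.9 nM

v/Vmax = 84.0/195 = 0.4308 = [S]/(Km+[S]).
So Km + [S] = [S]/0.4308 = 29.71 nM, giving Km = 29.71 − 12.8 = 16.9 nM.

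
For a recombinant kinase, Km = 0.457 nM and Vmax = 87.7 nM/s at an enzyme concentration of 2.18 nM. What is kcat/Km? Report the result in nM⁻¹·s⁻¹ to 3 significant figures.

kcat = Vmax/[E]total = 87.7/2.18 = 40.2 s⁻¹.
kcat/Km = 40.2/0.457 = 88.0 nM⁻¹·s⁻¹.

88.0 nM⁻¹·s⁻¹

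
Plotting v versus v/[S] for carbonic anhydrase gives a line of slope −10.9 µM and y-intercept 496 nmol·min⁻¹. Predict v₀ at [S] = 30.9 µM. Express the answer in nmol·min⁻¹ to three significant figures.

In the Eadie–Hofstee form v = Vmax − Km·(v/[S]), the slope is −Km and the intercept is Vmax, so Km = 10.9 µM and Vmax = 496 nmol·min⁻¹.
v = 496 × 30.9/(10.9 + 30.9) = 367 nmol·min⁻¹.

367 nmol·min⁻¹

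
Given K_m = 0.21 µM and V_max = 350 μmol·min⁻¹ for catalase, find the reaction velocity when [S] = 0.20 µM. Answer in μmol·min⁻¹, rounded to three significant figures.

171 μmol·min⁻¹

[S]/(Km+[S]) = 0.20/0.4100 = 0.4878, the fractional saturation.
v = 0.4878 × Vmax = 0.4878 × 350 = 171 μmol·min⁻¹.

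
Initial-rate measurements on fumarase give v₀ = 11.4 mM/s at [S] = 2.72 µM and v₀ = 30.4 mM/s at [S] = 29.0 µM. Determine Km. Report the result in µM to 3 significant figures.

6.05 µM

In reciprocal form, 1/v = (Km/Vmax)·(1/[S]) + 1/Vmax. The two points give (1/[S], 1/v) = (0.3676, 0.08772) and (0.03448, 0.03289).
Slope = (0.08772 − 0.03289)/(0.3676 − 0.03448) = 0.1646; intercept = 0.08772 − 0.1646×0.3676 = 0.02722.
Vmax = 1/intercept = 36.7 mM/s; Km = slope × Vmax = 0.1646 × 36.7 = 6.05 µM.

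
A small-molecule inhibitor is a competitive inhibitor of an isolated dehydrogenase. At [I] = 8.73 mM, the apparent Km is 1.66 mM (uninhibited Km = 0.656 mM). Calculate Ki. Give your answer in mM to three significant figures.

5.70 mM

Competitive: Km,app = α·Km with α = 1 + [I]/Ki.
α = Km,app/Km = 1.66/0.656 = 2.530.
Since α = 1 + [I]/Ki, [I]/Ki = 2.530 − 1 = 1.530 and Ki = 8.73/1.530 = 5.70 mM.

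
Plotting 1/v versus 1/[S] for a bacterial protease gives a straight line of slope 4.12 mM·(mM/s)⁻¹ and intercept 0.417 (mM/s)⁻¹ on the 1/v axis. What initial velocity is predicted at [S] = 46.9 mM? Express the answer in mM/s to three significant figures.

1.98 mM/s

The y-intercept is 1/Vmax, so Vmax = 1/0.417 = 2.40 mM/s.
The slope is Km/Vmax, so Km = 4.12 × 2.40 = 9.88 mM.
Then v = 2.40 × 46.9/(9.88 + 46.9) = 1.98 mM/s.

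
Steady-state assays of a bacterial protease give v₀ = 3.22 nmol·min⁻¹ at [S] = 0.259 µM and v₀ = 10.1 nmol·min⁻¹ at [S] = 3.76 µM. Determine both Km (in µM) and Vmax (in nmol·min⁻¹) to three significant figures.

In reciprocal form, 1/v = (Km/Vmax)·(1/[S]) + 1/Vmax. The two points give (1/[S], 1/v) = (3.861, 0.3106) and (0.2660, 0.09901).
Slope = (0.3106 − 0.09901)/(3.861 − 0.2660) = 0.05884; intercept = 0.3106 − 0.05884×3.861 = 0.08336.
Vmax = 1/intercept = 12.0 nmol·min⁻¹; Km = slope × Vmax = 0.05884 × 12.0 = 0.706 µM.

Km = 0.706 µM; Vmax = 12.0 nmol·min⁻¹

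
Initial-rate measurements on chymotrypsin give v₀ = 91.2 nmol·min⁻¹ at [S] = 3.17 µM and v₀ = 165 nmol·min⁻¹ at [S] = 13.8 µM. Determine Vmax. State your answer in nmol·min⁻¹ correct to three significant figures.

In reciprocal form, 1/v = (Km/Vmax)·(1/[S]) + 1/Vmax. The two points give (1/[S], 1/v) = (0.3155, 0.01096) and (0.07246, 0.006061).
Slope = (0.01096 − 0.006061)/(0.3155 − 0.07246) = 0.02018; intercept = 0.01096 − 0.02018×0.3155 = 0.004598.
Vmax = 1/intercept = 217 nmol·min⁻¹; Km = slope × Vmax = 0.02018 × 217 = 4.39 µM.

217 nmol·min⁻¹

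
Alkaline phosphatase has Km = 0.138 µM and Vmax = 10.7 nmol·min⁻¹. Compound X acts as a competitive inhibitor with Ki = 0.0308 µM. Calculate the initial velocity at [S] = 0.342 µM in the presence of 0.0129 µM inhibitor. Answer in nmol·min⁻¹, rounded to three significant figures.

6.80 nmol·min⁻¹

With α = 1 + [I]/Ki = 1 + 0.0129/0.0308 = 1.419, the competitive rate law is v = Vmax[S] / (αKm + [S]).
v = 10.7×0.342 / (1.419×0.138 + 0.342) = 3.659/0.5378 = 6.80 nmol·min⁻¹.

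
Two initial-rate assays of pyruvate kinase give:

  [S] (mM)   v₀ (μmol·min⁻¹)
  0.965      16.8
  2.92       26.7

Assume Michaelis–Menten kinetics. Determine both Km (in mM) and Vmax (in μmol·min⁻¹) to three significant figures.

From v = Vmax[S]/(Km+[S]), each point gives Vmax = v(Km+[S])/[S].
Equating: 16.8(Km+0.965)/0.965 = 26.7(Km+2.92)/2.92.
17.41·Km + 16.8 = 9.144·Km + 26.7, so (17.41 − 9.144)·Km = 26.7 − 16.8.
Km = 9.900/8.265 = 1.20 mM; then Vmax = 16.8(1.20+0.965)/0.965 = 37.7 μmol·min⁻¹.

Km = 1.20 mM; Vmax = 37.7 μmol·min⁻¹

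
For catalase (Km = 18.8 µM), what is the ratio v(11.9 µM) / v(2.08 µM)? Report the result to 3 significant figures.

The fractional saturations are [S]/(Km+[S]) = 2.08/20.88 = 0.09962 and 11.9/30.70 = 0.3876.
v₂/v₁ is just their ratio: 0.3876/0.09962 = 3.89.

3.89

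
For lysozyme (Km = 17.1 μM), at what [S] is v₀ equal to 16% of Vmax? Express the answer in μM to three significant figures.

3.26 μM

v/Vmax = [S]/(Km+[S]) = 0.16, so [S] = Km·0.16/(1 − 0.16) = 17.1 × 0.1905.
[S] = 3.26 μM.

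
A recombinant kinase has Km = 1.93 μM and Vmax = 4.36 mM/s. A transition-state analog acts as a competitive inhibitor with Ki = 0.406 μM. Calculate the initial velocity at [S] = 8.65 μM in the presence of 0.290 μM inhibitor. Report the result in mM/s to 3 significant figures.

With α = 1 + [I]/Ki = 1 + 0.290/0.406 = 1.714, the competitive rate law is v = Vmax[S] / (αKm + [S]).
v = 4.36×8.65 / (1.714×1.93 + 8.65) = 37.71/11.96 = 3.15 mM/s.

3.15 mM/s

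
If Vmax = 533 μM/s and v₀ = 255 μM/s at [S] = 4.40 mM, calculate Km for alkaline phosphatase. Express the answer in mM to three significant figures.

4.80 mM

v/Vmax = 255/533 = 0.4784 = [S]/(Km+[S]).
So Km + [S] = [S]/0.4784 = 9.197 mM, giving Km = 9.197 − 4.40 = 4.80 mM.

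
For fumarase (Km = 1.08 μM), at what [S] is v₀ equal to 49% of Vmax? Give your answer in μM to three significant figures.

1.04 μM

v/Vmax = [S]/(Km+[S]) = 0.49, so [S] = Km·0.49/(1 − 0.49) = 1.08 × 0.9608.
[S] = 1.04 μM.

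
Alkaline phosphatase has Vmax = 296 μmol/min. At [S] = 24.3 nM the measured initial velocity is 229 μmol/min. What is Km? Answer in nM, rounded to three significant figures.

7.11 nM

v/Vmax = 229/296 = 0.7736 = [S]/(Km+[S]).
So Km + [S] = [S]/0.7736 = 31.41 nM, giving Km = 31.41 − 24.3 = 7.11 nM.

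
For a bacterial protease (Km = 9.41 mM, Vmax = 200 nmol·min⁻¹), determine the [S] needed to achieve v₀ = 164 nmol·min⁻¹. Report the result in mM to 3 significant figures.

Rearranging v = Vmax[S]/(Km+[S]) gives [S] = Km·v/(Vmax − v).
[S] = 9.41 × 164 / (200 − 164) = 1543/36.00 = 42.9 mM.

42.9 mM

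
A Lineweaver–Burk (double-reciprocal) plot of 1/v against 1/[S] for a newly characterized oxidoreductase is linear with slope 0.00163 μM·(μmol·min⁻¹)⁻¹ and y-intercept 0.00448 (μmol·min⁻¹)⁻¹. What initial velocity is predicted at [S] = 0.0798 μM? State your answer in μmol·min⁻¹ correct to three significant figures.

The y-intercept is 1/Vmax, so Vmax = 1/0.00448 = 223 μmol·min⁻¹.
The slope is Km/Vmax, so Km = 0.00163 × 223 = 0.364 μM.
Then v = 223 × 0.0798/(0.364 + 0.0798) = 40.2 μmol·min⁻¹.

40.2 μmol·min⁻¹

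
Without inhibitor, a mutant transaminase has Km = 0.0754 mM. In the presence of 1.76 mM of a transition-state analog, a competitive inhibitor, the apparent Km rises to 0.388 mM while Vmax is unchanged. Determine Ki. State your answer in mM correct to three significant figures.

0.425 mM

Competitive: Km,app = α·Km with α = 1 + [I]/Ki.
α = Km,app/Km = 0.388/0.0754 = 5.146.
Since α = 1 + [I]/Ki, [I]/Ki = 5.146 − 1 = 4.146 and Ki = 1.76/4.146 = 0.425 mM.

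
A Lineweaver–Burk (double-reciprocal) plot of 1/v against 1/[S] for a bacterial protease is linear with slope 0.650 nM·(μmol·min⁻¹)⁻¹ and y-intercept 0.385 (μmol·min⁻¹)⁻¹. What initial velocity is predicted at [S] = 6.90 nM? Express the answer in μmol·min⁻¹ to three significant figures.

The y-intercept is 1/Vmax, so Vmax = 1/0.385 = 2.60 μmol·min⁻¹.
The slope is Km/Vmax, so Km = 0.650 × 2.60 = 1.69 nM.
Then v = 2.60 × 6.90/(1.69 + 6.90) = 2.09 μmol·min⁻¹.

2.09 μmol·min⁻¹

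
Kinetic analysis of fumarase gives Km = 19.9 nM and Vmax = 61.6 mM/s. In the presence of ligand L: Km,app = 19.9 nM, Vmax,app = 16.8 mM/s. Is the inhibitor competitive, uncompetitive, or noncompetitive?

noncompetitive

Vmax decreases (61.6 → 16.8 mM/s) while Km is unchanged — pure noncompetitive inhibition.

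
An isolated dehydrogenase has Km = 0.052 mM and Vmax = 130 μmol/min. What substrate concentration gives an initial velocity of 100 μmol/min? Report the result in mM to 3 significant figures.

0.173 mM

Rearranging v = Vmax[S]/(Km+[S]) gives [S] = Km·v/(Vmax − v).
[S] = 0.052 × 100 / (130 − 100) = 5.200/30.00 = 0.173 mM.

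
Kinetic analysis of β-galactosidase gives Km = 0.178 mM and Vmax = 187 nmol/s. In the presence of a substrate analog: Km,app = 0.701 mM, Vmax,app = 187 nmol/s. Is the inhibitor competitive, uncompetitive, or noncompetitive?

Km increases (0.178 → 0.701 mM) while Vmax is unchanged — the hallmark of competitive inhibition.

competitive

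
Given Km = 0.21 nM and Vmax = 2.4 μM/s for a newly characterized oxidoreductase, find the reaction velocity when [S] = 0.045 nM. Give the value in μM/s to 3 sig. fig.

[S]/(Km+[S]) = 0.045/0.2550 = 0.1765, the fractional saturation.
v = 0.1765 × Vmax = 0.1765 × 2.4 = 0.424 μM/s.

0.424 μM/s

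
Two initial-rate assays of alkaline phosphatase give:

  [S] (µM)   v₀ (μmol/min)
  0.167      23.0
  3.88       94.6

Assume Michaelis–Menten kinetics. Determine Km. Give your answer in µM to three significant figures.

0.632 µM

In reciprocal form, 1/v = (Km/Vmax)·(1/[S]) + 1/Vmax. The two points give (1/[S], 1/v) = (5.988, 0.04348) and (0.2577, 0.01057).
Slope = (0.04348 − 0.01057)/(5.988 − 0.2577) = 0.005743; intercept = 0.04348 − 0.005743×5.988 = 0.009091.
Vmax = 1/intercept = 110 μmol/min; Km = slope × Vmax = 0.005743 × 110 = 0.632 µM.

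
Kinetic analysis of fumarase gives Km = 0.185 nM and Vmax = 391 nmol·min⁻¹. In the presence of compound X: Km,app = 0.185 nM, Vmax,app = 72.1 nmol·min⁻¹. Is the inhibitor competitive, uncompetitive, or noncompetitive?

noncompetitive

Vmax decreases (391 → 72.1 nmol·min⁻¹) while Km is unchanged — pure noncompetitive inhibition.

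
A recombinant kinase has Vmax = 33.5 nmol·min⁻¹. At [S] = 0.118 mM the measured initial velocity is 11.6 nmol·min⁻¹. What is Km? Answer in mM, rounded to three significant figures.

From v = Vmax[S]/(Km+[S]), Km = [S](Vmax − v)/v.
Km = 0.118 × (33.5 − 11.6) / 11.6 = 2.584/11.6 = 0.223 mM.

0.223 mM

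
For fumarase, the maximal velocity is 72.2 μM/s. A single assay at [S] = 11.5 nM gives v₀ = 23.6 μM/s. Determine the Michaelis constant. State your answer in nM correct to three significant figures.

23.7 nM

v/Vmax = 23.6/72.2 = 0.3269 = [S]/(Km+[S]).
So Km + [S] = [S]/0.3269 = 35.18 nM, giving Km = 35.18 − 11.5 = 23.7 nM.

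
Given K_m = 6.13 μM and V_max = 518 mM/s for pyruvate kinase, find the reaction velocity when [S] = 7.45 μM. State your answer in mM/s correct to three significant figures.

v = Vmax·[S]/(Km + [S]) = 518 × 7.45 / (6.13 + 7.45)
  = 3859 / 13.58 = 284 mM/s.

284 mM/s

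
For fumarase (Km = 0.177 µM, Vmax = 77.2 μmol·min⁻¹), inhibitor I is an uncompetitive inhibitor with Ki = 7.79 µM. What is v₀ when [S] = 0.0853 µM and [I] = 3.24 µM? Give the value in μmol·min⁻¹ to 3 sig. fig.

With α = 1 + [I]/Ki = 1 + 3.24/7.79 = 1.416, the uncompetitive rate law is v = (Vmax/α)·[S] / (Km/α + [S]).
v = (77.2/1.416)×0.0853 / (0.177/1.416 + 0.0853) = 4.651/0.2103 = 22.1 μmol·min⁻¹.

22.1 μmol·min⁻¹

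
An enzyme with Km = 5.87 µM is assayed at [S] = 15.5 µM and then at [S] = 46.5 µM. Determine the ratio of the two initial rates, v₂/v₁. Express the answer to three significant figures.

The fractional saturations are [S]/(Km+[S]) = 15.5/21.37 = 0.7253 and 46.5/52.37 = 0.8879.
v₂/v₁ is just their ratio: 0.8879/0.7253 = 1.22.

1.22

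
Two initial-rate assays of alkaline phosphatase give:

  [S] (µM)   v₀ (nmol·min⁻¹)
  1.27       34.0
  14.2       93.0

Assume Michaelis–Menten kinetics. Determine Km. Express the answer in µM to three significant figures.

From v = Vmax[S]/(Km+[S]), each point gives Vmax = v(Km+[S])/[S].
Equating: 34.0(Km+1.27)/1.27 = 93.0(Km+14.2)/14.2.
26.77·Km + 34.0 = 6.549·Km + 93.0, so (26.77 − 6.549)·Km = 93.0 − 34.0.
Km = 59.00/20.22 = 2.92 µM; then Vmax = 34.0(2.92+1.27)/1.27 = 112 nmol·min⁻¹.

2.92 µM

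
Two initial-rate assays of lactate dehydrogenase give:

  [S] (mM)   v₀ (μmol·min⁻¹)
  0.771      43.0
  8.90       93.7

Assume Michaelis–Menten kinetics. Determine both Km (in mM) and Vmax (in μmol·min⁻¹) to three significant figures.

Km = 1.12 mM; Vmax = 105 μmol·min⁻¹

In reciprocal form, 1/v = (Km/Vmax)·(1/[S]) + 1/Vmax. The two points give (1/[S], 1/v) = (1.297, 0.02326) and (0.1124, 0.01067).
Slope = (0.02326 − 0.01067)/(1.297 − 0.1124) = 0.01062; intercept = 0.02326 − 0.01062×1.297 = 0.009479.
Vmax = 1/intercept = 105 μmol·min⁻¹; Km = slope × Vmax = 0.01062 × 105 = 1.12 mM.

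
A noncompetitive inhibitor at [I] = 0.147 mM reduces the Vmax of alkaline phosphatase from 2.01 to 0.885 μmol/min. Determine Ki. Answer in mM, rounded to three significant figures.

Noncompetitive: Vmax,app = Vmax/α with α = 1 + [I]/Ki.
α = Vmax/Vmax,app = 2.01/0.885 = 2.271.
Ki = [I]/(α − 1) = 0.147/1.271 = 0.116 mM.

0.116 mM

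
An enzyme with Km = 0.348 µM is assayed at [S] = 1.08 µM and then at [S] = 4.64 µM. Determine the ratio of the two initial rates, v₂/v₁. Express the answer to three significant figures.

Since Vmax cancels, v₂/v₁ = [S]₂(Km+[S]₁) / [S]₁(Km+[S]₂).
= 4.64×(0.348+1.08) / (1.08×(0.348+4.64)) = 6.626/5.387 = 1.23.

1.23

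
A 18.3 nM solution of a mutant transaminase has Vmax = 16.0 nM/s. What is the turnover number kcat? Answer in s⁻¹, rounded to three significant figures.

0.874 s⁻¹

kcat = Vmax/[E]total = 16.0 nM/s / 18.3 nM = 0.874 s⁻¹.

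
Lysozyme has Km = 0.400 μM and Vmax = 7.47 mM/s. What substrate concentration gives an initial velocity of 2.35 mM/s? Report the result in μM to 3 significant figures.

0.184 μM

Rearranging v = Vmax[S]/(Km+[S]) gives [S] = Km·v/(Vmax − v).
[S] = 0.400 × 2.35 / (7.47 − 2.35) = 0.9400/5.120 = 0.184 μM.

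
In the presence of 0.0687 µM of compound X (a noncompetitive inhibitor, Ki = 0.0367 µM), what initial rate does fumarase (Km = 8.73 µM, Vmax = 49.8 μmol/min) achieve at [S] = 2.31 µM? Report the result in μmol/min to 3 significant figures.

3.63 μmol/min

With α = 1 + [I]/Ki = 1 + 0.0687/0.0367 = 2.872, the noncompetitive rate law is v = (Vmax/α)·[S] / (Km + [S]).
v = (49.8/2.872)×2.31 / (8.73 + 2.31) = 40.06/11.04 = 3.63 μmol/min.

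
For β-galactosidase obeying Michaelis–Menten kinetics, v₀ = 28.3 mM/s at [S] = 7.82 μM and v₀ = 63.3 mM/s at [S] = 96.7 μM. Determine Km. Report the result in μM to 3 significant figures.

11.8 μM

From v = Vmax[S]/(Km+[S]), each point gives Vmax = v(Km+[S])/[S].
Equating: 28.3(Km+7.82)/7.82 = 63.3(Km+96.7)/96.7.
3.619·Km + 28.3 = 0.6546·Km + 63.3, so (3.619 − 0.6546)·Km = 63.3 − 28.3.
Km = 35.00/2.964 = 11.8 μM; then Vmax = 28.3(11.8+7.82)/7.82 = 71.0 mM/s.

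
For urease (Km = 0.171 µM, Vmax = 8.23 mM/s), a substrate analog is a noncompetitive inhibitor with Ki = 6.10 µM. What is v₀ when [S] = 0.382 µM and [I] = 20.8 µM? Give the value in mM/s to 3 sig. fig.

1.29 mM/s

α = 1 + [I]/Ki = 1 + 20.8/6.10 = 4.410.
For a noncompetitive inhibitor, Vmax is reduced to Vmax/α while Km is unchanged: Km,app = 0.171 µM, Vmax,app = 1.87 mM/s.
v = Vmax,app·[S]/(Km,app + [S]) = 1.87 × 0.382/(0.171 + 0.382) = 1.29 mM/s.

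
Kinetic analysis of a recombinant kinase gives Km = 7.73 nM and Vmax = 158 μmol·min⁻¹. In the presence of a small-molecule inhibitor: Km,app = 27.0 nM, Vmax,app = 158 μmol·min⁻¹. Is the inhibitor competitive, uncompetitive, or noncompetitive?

Km increases (7.73 → 27.0 nM) while Vmax is unchanged — the hallmark of competitive inhibition.

competitive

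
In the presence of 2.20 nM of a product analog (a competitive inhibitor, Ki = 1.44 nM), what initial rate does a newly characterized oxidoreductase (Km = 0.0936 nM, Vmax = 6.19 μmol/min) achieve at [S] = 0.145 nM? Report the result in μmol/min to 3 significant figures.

α = 1 + [I]/Ki = 1 + 2.20/1.44 = 2.528.
For a competitive inhibitor, Vmax is unchanged and the apparent Km becomes α·Km: Km,app = 0.237 nM, Vmax,app = 6.19 μmol/min.
v = Vmax,app·[S]/(Km,app + [S]) = 6.19 × 0.145/(0.237 + 0.145) = 2.35 μmol/min.

2.35 μmol/min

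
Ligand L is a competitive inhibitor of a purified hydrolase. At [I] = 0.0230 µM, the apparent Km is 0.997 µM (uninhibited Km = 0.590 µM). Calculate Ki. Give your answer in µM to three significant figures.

0.0333 µM

Competitive: Km,app = α·Km with α = 1 + [I]/Ki.
α = Km,app/Km = 0.997/0.590 = 1.690.
Since α = 1 + [I]/Ki, [I]/Ki = 1.690 − 1 = 0.6898 and Ki = 0.0230/0.6898 = 0.0333 µM.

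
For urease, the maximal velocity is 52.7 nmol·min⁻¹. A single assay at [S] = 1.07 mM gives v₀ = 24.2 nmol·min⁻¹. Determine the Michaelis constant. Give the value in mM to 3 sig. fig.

v/Vmax = 24.2/52.7 = 0.4592 = [S]/(Km+[S]).
So Km + [S] = [S]/0.4592 = 2.330 mM, giving Km = 2.330 − 1.07 = 1.26 mM.

1.26 mM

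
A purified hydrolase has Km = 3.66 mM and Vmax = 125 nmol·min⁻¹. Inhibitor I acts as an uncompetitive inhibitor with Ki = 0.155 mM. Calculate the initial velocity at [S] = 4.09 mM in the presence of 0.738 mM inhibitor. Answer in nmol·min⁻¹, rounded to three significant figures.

With α = 1 + [I]/Ki = 1 + 0.738/0.155 = 5.761, the uncompetitive rate law is v = (Vmax/α)·[S] / (Km/α + [S]).
v = (125/5.761)×4.09 / (3.66/5.761 + 4.09) = 88.74/4.725 = 18.8 nmol·min⁻¹.

18.8 nmol·min⁻¹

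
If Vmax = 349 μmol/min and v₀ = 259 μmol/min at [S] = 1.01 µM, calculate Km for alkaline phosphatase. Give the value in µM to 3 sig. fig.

0.351 µM

v/Vmax = 259/349 = 0.7421 = [S]/(Km+[S]).
So Km + [S] = [S]/0.7421 = 1.361 µM, giving Km = 1.361 − 1.01 = 0.351 µM.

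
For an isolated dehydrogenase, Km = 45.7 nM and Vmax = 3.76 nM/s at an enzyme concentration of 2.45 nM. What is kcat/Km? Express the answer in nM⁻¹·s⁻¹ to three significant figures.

0.0336 nM⁻¹·s⁻¹

kcat = Vmax/[E]total = 3.76/2.45 = 1.53 s⁻¹.
kcat/Km = 1.53/45.7 = 0.0336 nM⁻¹·s⁻¹.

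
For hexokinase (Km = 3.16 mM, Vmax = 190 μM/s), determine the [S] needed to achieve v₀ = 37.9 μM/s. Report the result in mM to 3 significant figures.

The required fractional saturation is v/Vmax = 37.9/190 = 0.1995.
Then [S]/(Km+[S]) = 0.1995 ⇒ [S] = 3.16 × 0.1995/(1 − 0.1995) = 0.787 mM.

0.787 mM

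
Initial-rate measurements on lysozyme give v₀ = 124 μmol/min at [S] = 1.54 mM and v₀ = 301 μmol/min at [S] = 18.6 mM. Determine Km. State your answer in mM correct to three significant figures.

2.75 mM

In reciprocal form, 1/v = (Km/Vmax)·(1/[S]) + 1/Vmax. The two points give (1/[S], 1/v) = (0.6494, 0.008065) and (0.05376, 0.003322).
Slope = (0.008065 − 0.003322)/(0.6494 − 0.05376) = 0.007962; intercept = 0.008065 − 0.007962×0.6494 = 0.002894.
Vmax = 1/intercept = 346 μmol/min; Km = slope × Vmax = 0.007962 × 346 = 2.75 mM.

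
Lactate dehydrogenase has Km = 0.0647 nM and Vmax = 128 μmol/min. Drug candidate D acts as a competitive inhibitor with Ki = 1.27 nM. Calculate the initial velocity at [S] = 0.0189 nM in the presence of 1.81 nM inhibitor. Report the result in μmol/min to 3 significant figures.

13.8 μmol/min

With α = 1 + [I]/Ki = 1 + 1.81/1.27 = 2.425, the competitive rate law is v = Vmax[S] / (αKm + [S]).
v = 128×0.0189 / (2.425×0.0647 + 0.0189) = 2.419/0.1758 = 13.8 μmol/min.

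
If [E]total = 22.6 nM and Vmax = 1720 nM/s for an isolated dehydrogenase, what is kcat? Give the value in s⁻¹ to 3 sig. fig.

kcat = Vmax/[E]total = 1720 nM/s / 22.6 nM = 76.1 s⁻¹.

76.1 s⁻¹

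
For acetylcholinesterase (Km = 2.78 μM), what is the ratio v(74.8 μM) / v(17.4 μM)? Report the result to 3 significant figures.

Since Vmax cancels, v₂/v₁ = [S]₂(Km+[S]₁) / [S]₁(Km+[S]₂).
= 74.8×(2.78+17.4) / (17.4×(2.78+74.8)) = 1509/1350 = 1.12.

1.12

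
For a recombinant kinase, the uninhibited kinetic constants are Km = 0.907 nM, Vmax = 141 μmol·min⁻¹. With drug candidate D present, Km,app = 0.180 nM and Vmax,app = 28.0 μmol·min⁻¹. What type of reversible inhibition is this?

Both Km and Vmax decrease by the same factor (~5.04-fold) — characteristic of uncompetitive inhibition.

uncompetitive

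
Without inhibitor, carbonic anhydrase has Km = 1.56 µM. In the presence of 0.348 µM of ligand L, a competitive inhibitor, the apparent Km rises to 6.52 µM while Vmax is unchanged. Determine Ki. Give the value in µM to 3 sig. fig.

0.109 µM

Competitive: Km,app = α·Km with α = 1 + [I]/Ki.
α = Km,app/Km = 6.52/1.56 = 4.179.
Since α = 1 + [I]/Ki, [I]/Ki = 4.179 − 1 = 3.179 and Ki = 0.348/3.179 = 0.109 µM.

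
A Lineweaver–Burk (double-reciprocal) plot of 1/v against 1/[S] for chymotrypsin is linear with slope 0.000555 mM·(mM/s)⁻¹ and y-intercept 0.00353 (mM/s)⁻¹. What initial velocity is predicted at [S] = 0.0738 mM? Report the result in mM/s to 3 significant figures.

90.5 mM/s

The y-intercept is 1/Vmax, so Vmax = 1/0.00353 = 283 mM/s.
The slope is Km/Vmax, so Km = 0.000555 × 283 = 0.157 mM.
Then v = 283 × 0.0738/(0.157 + 0.0738) = 90.5 mM/s.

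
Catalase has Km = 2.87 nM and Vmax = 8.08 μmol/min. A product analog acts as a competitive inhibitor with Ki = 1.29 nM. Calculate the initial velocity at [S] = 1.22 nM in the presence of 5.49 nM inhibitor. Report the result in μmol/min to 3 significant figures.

0.605 μmol/min

α = 1 + [I]/Ki = 1 + 5.49/1.29 = 5.256.
For a competitive inhibitor, Vmax is unchanged and the apparent Km becomes α·Km: Km,app = 15.1 nM, Vmax,app = 8.08 μmol/min.
v = Vmax,app·[S]/(Km,app + [S]) = 8.08 × 1.22/(15.1 + 1.22) = 0.605 μmol/min.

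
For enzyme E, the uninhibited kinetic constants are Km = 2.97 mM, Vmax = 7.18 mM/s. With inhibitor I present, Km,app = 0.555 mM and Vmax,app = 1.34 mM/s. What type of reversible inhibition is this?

Both Km and Vmax decrease by the same factor (~5.35-fold) — characteristic of uncompetitive inhibition.

uncompetitive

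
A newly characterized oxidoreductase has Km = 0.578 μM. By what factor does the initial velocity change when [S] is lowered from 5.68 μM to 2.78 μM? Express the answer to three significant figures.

0.912

Since Vmax cancels, v₂/v₁ = [S]₂(Km+[S]₁) / [S]₁(Km+[S]₂).
= 2.78×(0.578+5.68) / (5.68×(0.578+2.78)) = 17.40/19.07 = 0.912.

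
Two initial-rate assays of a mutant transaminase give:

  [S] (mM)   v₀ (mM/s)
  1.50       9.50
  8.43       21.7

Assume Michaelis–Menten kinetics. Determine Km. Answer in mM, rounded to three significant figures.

3.25 mM

In reciprocal form, 1/v = (Km/Vmax)·(1/[S]) + 1/Vmax. The two points give (1/[S], 1/v) = (0.6667, 0.1053) and (0.1186, 0.04608).
Slope = (0.1053 − 0.04608)/(0.6667 − 0.1186) = 0.1080; intercept = 0.1053 − 0.1080×0.6667 = 0.03327.
Vmax = 1/intercept = 30.1 mM/s; Km = slope × Vmax = 0.1080 × 30.1 = 3.25 mM.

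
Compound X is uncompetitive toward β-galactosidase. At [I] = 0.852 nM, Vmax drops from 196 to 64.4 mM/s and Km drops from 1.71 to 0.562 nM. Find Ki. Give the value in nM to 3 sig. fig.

Uncompetitive: Vmax,app = Vmax/α (and Km,app = Km/α) with α = 1 + [I]/Ki.
α = Vmax/Vmax,app = 196/64.4 = 3.043.
Ki = [I]/(α − 1) = 0.852/2.043 = 0.417 nM.

0.417 nM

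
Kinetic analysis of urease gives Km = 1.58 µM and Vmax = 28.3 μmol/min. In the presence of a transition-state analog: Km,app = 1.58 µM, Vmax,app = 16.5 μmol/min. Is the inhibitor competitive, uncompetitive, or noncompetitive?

noncompetitive

Vmax decreases (28.3 → 16.5 μmol/min) while Km is unchanged — pure noncompetitive inhibition.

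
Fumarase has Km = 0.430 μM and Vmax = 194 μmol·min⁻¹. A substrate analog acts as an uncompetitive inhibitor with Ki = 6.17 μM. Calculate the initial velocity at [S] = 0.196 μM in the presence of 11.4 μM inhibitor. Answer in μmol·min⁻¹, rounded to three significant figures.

38.5 μmol·min⁻¹

With α = 1 + [I]/Ki = 1 + 11.4/6.17 = 2.848, the uncompetitive rate law is v = (Vmax/α)·[S] / (Km/α + [S]).
v = (194/2.848)×0.196 / (0.430/2.848 + 0.196) = 13.35/0.3470 = 38.5 μmol·min⁻¹.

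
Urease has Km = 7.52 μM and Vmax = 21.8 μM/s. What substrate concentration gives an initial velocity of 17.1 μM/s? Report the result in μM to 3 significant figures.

27.4 μM

The required fractional saturation is v/Vmax = 17.1/21.8 = 0.7844.
Then [S]/(Km+[S]) = 0.7844 ⇒ [S] = 7.52 × 0.7844/(1 − 0.7844) = 27.4 μM.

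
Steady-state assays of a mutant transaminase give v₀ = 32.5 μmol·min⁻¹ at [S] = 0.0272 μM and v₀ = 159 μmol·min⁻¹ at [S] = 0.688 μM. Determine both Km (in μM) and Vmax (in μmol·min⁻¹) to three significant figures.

Km = 0.131 μM; Vmax = 189 μmol·min⁻¹

From v = Vmax[S]/(Km+[S]), each point gives Vmax = v(Km+[S])/[S].
Equating: 32.5(Km+0.0272)/0.0272 = 159(Km+0.688)/0.688.
1195·Km + 32.5 = 231.1·Km + 159, so (1195 − 231.1)·Km = 159 − 32.5.
Km = 126.5/963.7 = 0.131 μM; then Vmax = 32.5(0.131+0.0272)/0.0272 = 189 μmol·min⁻¹.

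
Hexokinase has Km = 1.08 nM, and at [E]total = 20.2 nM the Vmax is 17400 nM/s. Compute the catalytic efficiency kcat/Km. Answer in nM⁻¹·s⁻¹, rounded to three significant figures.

798 nM⁻¹·s⁻¹

kcat = Vmax/[E]total = 17400/20.2 = 861 s⁻¹.
kcat/Km = 861/1.08 = 798 nM⁻¹·s⁻¹.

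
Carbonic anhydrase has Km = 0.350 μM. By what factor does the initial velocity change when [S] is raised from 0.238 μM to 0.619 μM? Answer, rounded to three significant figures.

1.58

The fractional saturations are [S]/(Km+[S]) = 0.238/0.5880 = 0.4048 and 0.619/0.9690 = 0.6388.
v₂/v₁ is just their ratio: 0.6388/0.4048 = 1.58.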